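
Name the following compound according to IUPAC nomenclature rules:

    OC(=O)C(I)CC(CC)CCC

4-ethyl-2-iodoheptanoic acid

The longest chain bearing the –COOH group is 7 carbons long (heptane).
The highest-priority functional group is a carboxylic acid (terminal –COOH), so the name ends in -oic acid.
Choose the numbering such that the carboxylic acid carbon is C-1 by definition.
That gives an ethyl group at C-4; an iodo group at C-2.
The substituents are ordered alphabetically, ignoring any di-/tri- multipliers.
Assembling the pieces gives 4-ethyl-2-iodoheptanoic acid.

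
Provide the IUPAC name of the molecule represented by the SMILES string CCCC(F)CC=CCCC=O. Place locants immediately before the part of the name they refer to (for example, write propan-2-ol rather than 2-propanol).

7-fluorodec-4-enal

The longest chain bearing the –CHO group and the multiple bond is 10 carbons long (decane).
An aldehyde (terminal –CHO) is the principal characteristic group, giving the suffix -al.
A C=C double bond in the chain gives the infix -ene-.
Choose the numbering such that the aldehyde carbon is C-1 by definition.
With this numbering: the double bond between C-4 and C-5; a fluoro group at C-7.
The name is 7-fluorodec-4-enal.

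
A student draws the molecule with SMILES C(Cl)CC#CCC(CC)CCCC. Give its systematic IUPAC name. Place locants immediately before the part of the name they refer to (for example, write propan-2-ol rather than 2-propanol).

The longest chain bearing the multiple bond is 10 carbons long (decane).
There is one C≡C triple bond, indicated by the ending -yne.
The numbering direction is chosen so that numbering from this end puts the triple bond at C-3 rather than C-7.
That gives the triple bond between C-3 and C-4; a chloro group at C-1; an ethyl group at C-6.
Substituent prefixes are cited in alphabetical order (multiplying prefixes like di-/tri- are ignored for ordering).
Putting it together: 1-chloro-6-ethyldec-3-yne.

1-chloro-6-ethyldec-3-yne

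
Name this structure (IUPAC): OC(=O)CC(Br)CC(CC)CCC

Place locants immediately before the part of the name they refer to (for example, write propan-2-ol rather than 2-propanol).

The longest chain bearing the –COOH group is 8 carbons long (octane).
The highest-priority functional group is a carboxylic acid (terminal –COOH), so the name ends in -oic acid.
The numbering direction is chosen so that the carboxylic acid carbon is C-1 by definition.
With this numbering: a bromo group at C-3; an ethyl group at C-5.
The substituents are ordered alphabetically, ignoring any di-/tri- multipliers.
Assembling the pieces gives 3-bromo-5-ethyloctanoic acid.

3-bromo-5-ethyloctanoic acid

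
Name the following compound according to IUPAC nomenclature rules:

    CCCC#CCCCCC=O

Counting along the main chain through the –CHO group and the multiple bond gives 10 carbons: the parent is decane.
An aldehyde (terminal –CHO) is the principal characteristic group, giving the suffix -al.
There is one C≡C triple bond, indicated by the ending -yne.
Number the chain so that the aldehyde carbon is C-1 by definition.
This places the triple bond between C-6 and C-7.
The name is dec-6-ynal.

dec-6-ynal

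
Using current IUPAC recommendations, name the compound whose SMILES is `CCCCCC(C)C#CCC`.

5-methyldec-3-yne

Counting along the main chain through the multiple bond gives 10 carbons: the parent is decane.
A C≡C triple bond in the chain gives the infix -yne-.
The numbering direction is chosen so that numbering from this end puts the triple bond at C-3 rather than C-7.
That gives the triple bond between C-3 and C-4; a methyl group at C-5.
Assembling the pieces gives 5-methyldec-3-yne.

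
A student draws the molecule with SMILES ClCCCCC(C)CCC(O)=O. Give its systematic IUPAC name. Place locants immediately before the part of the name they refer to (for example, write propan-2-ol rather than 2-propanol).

The longest chain bearing the –COOH group is 8 carbons long (octane).
The principal characteristic group is a carboxylic acid (terminal –COOH), named with the suffix -oic acid.
The numbering direction is chosen so that the carboxylic acid carbon is C-1 by definition.
This places a chloro group at C-8; a methyl group at C-4.
Substituent prefixes are cited in alphabetical order (multiplying prefixes like di-/tri- are ignored for ordering).
Putting it together: 8-chloro-4-methyloctanoic acid.

8-chloro-4-methyloctanoic acid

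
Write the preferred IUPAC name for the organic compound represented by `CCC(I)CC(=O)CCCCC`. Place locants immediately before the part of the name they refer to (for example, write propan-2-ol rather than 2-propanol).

3-iododecan-5-one

The longest carbon chain that includes the carbonyl has 10 carbons, so the parent hydride is decane.
The highest-priority functional group is a ketone (C=O on an internal carbon), so the name ends in -one.
The numbering direction is chosen so that numbering from this end puts the carbonyl group at C-5 rather than C-6.
With this numbering: the carbonyl at C-5; an iodo group at C-3.
Assembling the pieces gives 3-iododecan-5-one.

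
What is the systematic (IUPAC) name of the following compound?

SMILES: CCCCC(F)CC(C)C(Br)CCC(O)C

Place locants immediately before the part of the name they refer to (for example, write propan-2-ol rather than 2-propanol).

Counting along the main chain through the –OH group gives 12 carbons: the parent is dodecane.
The principal characteristic group is an alcohol (–OH), named with the suffix -ol.
The numbering direction is chosen so that numbering from this end puts the hydroxyl group at C-2 rather than C-11.
This places the hydroxyl at C-2; a bromo group at C-5; a fluoro group at C-8; a methyl group at C-6.
The substituents are ordered alphabetically, ignoring any di-/tri- multipliers.
Putting it together: 5-bromo-8-fluoro-6-methyldodecan-2-ol.

5-bromo-8-fluoro-6-methyldodecan-2-ol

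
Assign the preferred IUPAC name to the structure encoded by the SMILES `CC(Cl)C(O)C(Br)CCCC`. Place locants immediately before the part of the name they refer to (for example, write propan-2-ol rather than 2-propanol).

4-bromo-2-chlorooctan-3-ol

Counting along the main chain through the –OH group gives 8 carbons: the parent is octane.
An alcohol (–OH) is the principal characteristic group, giving the suffix -ol.
Choose the numbering such that numbering from this end puts the hydroxyl group at C-3 rather than C-6.
That gives the hydroxyl at C-3; a bromo group at C-4; a chloro group at C-2.
Substituent prefixes are cited in alphabetical order (multiplying prefixes like di-/tri- are ignored for ordering).
The name is 4-bromo-2-chlorooctan-3-ol.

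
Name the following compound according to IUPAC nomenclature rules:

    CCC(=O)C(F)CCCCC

4-fluorononan-3-one

The longest carbon chain that includes the carbonyl has 9 carbons, so the parent hydride is nonane.
The highest-priority functional group is a ketone (C=O on an internal carbon), so the name ends in -one.
The numbering direction is chosen so that numbering from this end puts the carbonyl group at C-3 rather than C-7.
That gives the carbonyl at C-3; a fluoro group at C-4.
Assembling the pieces gives 4-fluorononan-3-one.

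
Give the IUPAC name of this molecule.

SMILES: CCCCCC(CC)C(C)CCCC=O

The longest carbon chain that includes the –CHO group has 11 carbons, so the parent hydride is undecane.
The highest-priority functional group is an aldehyde (terminal –CHO), so the name ends in -al.
Choose the numbering such that the aldehyde carbon is C-1 by definition.
This places an ethyl group at C-6; a methyl group at C-5.
Substituent prefixes are cited in alphabetical order (multiplying prefixes like di-/tri- are ignored for ordering).
Putting it together: 6-ethyl-5-methylundecanal.

6-ethyl-5-methylundecanal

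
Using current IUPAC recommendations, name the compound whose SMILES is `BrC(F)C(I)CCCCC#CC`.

Counting along the main chain through the multiple bond gives 9 carbons: the parent is nonane.
A C≡C triple bond in the chain gives the infix -yne-.
Number the chain so that numbering from this end puts the triple bond at C-2 rather than C-7.
That gives the triple bond between C-2 and C-3; a bromo group at C-9; a fluoro group at C-9; an iodo group at C-8.
The substituents are ordered alphabetically, ignoring any di-/tri- multipliers.
Putting it together: 9-bromo-9-fluoro-8-iodonon-2-yne.

9-bromo-9-fluoro-8-iodonon-2-yne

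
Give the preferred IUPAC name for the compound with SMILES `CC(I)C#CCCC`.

The longest chain bearing the multiple bond is 7 carbons long (heptane).
There is one C≡C triple bond, indicated by the ending -yne.
Number the chain so that numbering from this end puts the triple bond at C-3 rather than C-4.
That gives the triple bond between C-3 and C-4; an iodo group at C-2.
The name is 2-iodohept-3-yne.

2-iodohept-3-yne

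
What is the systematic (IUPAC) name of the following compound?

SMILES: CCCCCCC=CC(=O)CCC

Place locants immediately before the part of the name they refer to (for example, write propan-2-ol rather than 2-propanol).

dodec-5-en-4-one

The longest carbon chain that includes the carbonyl and the multiple bond has 12 carbons, so the parent hydride is dodecane.
The principal characteristic group is a ketone (C=O on an internal carbon), named with the suffix -one.
The chain contains a C=C double bond, so the unsaturation ending is -ene.
Choose the numbering such that numbering from this end puts the carbonyl group at C-4 rather than C-9.
This places the carbonyl at C-4; the double bond between C-5 and C-6.
Putting it together: dodec-5-en-4-one.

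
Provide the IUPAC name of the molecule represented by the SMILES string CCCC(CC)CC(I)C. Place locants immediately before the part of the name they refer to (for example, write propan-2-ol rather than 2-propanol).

The parent chain contains 7 carbons (heptane).
Number the chain so that the substituent locant set {2,4} is lower than {4,6} at the first point of difference.
That gives an ethyl group at C-4; an iodo group at C-2.
Prefixes are listed alphabetically: ethyl, iodo.
Assembling the pieces gives 4-ethyl-2-iodoheptane.

4-ethyl-2-iodoheptane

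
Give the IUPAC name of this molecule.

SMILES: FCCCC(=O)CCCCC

1-fluorononan-4-one

The longest chain bearing the carbonyl is 9 carbons long (nonane).
A ketone (C=O on an internal carbon) is the principal characteristic group, giving the suffix -one.
The numbering direction is chosen so that numbering from this end puts the carbonyl group at C-4 rather than C-6.
This places the carbonyl at C-4; a fluoro group at C-1.
Assembling the pieces gives 1-fluorononan-4-one.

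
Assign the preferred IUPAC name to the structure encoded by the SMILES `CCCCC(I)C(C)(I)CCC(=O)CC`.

The longest carbon chain that includes the carbonyl has 11 carbons, so the parent hydride is undecane.
The principal characteristic group is a ketone (C=O on an internal carbon), named with the suffix -one.
Number the chain so that numbering from this end puts the carbonyl group at C-3 rather than C-9.
With this numbering: the carbonyl at C-3; iodo groups at C-6 and C-7; a methyl group at C-6.
Substituent prefixes are cited in alphabetical order (multiplying prefixes like di-/tri- are ignored for ordering).
Putting it together: 6,7-diiodo-6-methylundecan-3-one.

6,7-diiodo-6-methylundecan-3-one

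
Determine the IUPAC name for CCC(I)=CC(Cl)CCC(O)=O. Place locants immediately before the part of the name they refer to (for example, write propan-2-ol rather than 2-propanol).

The longest chain bearing the –COOH group and the multiple bond is 8 carbons long (octane).
The principal characteristic group is a carboxylic acid (terminal –COOH), named with the suffix -oic acid.
The chain contains a C=C double bond, so the unsaturation ending is -ene.
Choose the numbering such that the carboxylic acid carbon is C-1 by definition.
That gives the double bond between C-5 and C-6; a chloro group at C-4; an iodo group at C-6.
The substituents are ordered alphabetically, ignoring any di-/tri- multipliers.
The name is 4-chloro-6-iodooct-5-enoic acid.

4-chloro-6-iodooct-5-enoic acid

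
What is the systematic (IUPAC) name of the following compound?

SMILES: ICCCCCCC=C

The longest chain bearing the multiple bond is 8 carbons long (octane).
A C=C double bond in the chain gives the infix -ene-.
Choose the numbering such that numbering from this end puts the double bond at C-1 rather than C-7.
This places the double bond between C-1 and C-2; an iodo group at C-8.
The name is 8-iodooct-1-ene.

8-iodooct-1-ene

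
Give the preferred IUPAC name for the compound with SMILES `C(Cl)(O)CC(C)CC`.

1-chloro-3-methylpentan-1-ol

Counting along the main chain through the –OH group gives 5 carbons: the parent is pentane.
The principal characteristic group is an alcohol (–OH), named with the suffix -ol.
Number the chain so that numbering from this end puts the hydroxyl group at C-1 rather than C-5.
That gives the hydroxyl at C-1; a chloro group at C-1; a methyl group at C-3.
The substituents are ordered alphabetically, ignoring any di-/tri- multipliers.
The name is 1-chloro-3-methylpentan-1-ol.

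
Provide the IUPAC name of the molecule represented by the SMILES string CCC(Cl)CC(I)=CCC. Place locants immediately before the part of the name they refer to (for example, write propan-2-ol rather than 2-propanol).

The longest carbon chain that includes the multiple bond has 8 carbons, so the parent hydride is octane.
A C=C double bond in the chain gives the infix -ene-.
Choose the numbering such that numbering from this end puts the double bond at C-3 rather than C-5.
That gives the double bond between C-3 and C-4; a chloro group at C-6; an iodo group at C-4.
Prefixes are listed alphabetically: chloro, iodo.
Assembling the pieces gives 6-chloro-4-iodooct-3-ene.

6-chloro-4-iodooct-3-ene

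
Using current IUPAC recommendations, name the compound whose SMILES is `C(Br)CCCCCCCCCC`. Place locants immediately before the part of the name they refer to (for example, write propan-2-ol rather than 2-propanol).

The parent chain contains 11 carbons (undecane).
Number the chain so that the substituent locant set {1} is lower than {11} at the first point of difference.
This places a bromo group at C-1.
The name is 1-bromoundecane.

1-bromoundecane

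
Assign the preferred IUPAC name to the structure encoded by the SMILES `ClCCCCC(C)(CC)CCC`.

1-chloro-5-ethyl-5-methyloctane

The parent chain contains 8 carbons (octane).
Choose the numbering such that the substituent locant set {1,5,5} is lower than {4,4,8} at the first point of difference.
With this numbering: a chloro group at C-1; an ethyl group at C-5; a methyl group at C-5.
Substituent prefixes are cited in alphabetical order (multiplying prefixes like di-/tri- are ignored for ordering).
Assembling the pieces gives 1-chloro-5-ethyl-5-methyloctane.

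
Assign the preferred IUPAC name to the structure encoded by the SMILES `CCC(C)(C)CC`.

3,3-dimethylpentane

The longest continuous carbon chain has 5 atoms, so the parent hydride is pentane.
Numbering from either end gives identical locants here.
That gives two methyl groups at C-3.
Putting it together: 3,3-dimethylpentane.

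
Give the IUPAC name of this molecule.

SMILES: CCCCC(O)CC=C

The longest chain bearing the –OH group and the multiple bond is 8 carbons long (octane).
An alcohol (–OH) is the principal characteristic group, giving the suffix -ol.
There is one C=C double bond, indicated by the ending -ene.
The numbering direction is chosen so that numbering from this end puts the hydroxyl group at C-4 rather than C-5.
This places the hydroxyl at C-4; the double bond between C-1 and C-2.
Assembling the pieces gives oct-1-en-4-ol.

oct-1-en-4-ol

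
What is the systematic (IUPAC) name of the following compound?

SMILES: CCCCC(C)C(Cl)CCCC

The parent chain contains 10 carbons (decane).
Choose the numbering such that the locant sets are identical either way, so the alphabetically earlier chloro substituent takes the lower locant (5 rather than 6).
That gives a chloro group at C-5; a methyl group at C-6.
The substituents are ordered alphabetically, ignoring any di-/tri- multipliers.
The name is 5-chloro-6-methyldecane.

5-chloro-6-methyldecane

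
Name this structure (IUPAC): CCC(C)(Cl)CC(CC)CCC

3-chloro-5-ethyl-3-methyloctane

The longest continuous carbon chain has 8 atoms, so the parent hydride is octane.
The numbering direction is chosen so that the substituent locant set {3,3,5} is lower than {4,6,6} at the first point of difference.
That gives a chloro group at C-3; an ethyl group at C-5; a methyl group at C-3.
The substituents are ordered alphabetically, ignoring any di-/tri- multipliers.
Assembling the pieces gives 3-chloro-5-ethyl-3-methyloctane.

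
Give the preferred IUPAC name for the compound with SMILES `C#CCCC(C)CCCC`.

5-methylnon-1-yne

The longest carbon chain that includes the multiple bond has 9 carbons, so the parent hydride is nonane.
The chain contains a C≡C triple bond, so the unsaturation ending is -yne.
Choose the numbering such that numbering from this end puts the triple bond at C-1 rather than C-8.
With this numbering: the triple bond between C-1 and C-2; a methyl group at C-5.
Assembling the pieces gives 5-methylnon-1-yne.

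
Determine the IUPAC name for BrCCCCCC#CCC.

9-bromonon-3-yne

The longest chain bearing the multiple bond is 9 carbons long (nonane).
There is one C≡C triple bond, indicated by the ending -yne.
Number the chain so that numbering from this end puts the triple bond at C-3 rather than C-6.
With this numbering: the triple bond between C-3 and C-4; a bromo group at C-9.
The name is 9-bromonon-3-yne.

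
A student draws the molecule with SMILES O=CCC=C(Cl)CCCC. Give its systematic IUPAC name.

Counting along the main chain through the –CHO group and the multiple bond gives 8 carbons: the parent is octane.
The highest-priority functional group is an aldehyde (terminal –CHO), so the name ends in -al.
The chain contains a C=C double bond, so the unsaturation ending is -ene.
Choose the numbering such that the aldehyde carbon is C-1 by definition.
That gives the double bond between C-3 and C-4; a chloro group at C-4.
Assembling the pieces gives 4-chlorooct-3-enal.

4-chlorooct-3-enal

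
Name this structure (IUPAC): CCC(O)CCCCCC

nonan-3-ol

Counting along the main chain through the –OH group gives 9 carbons: the parent is nonane.
The principal characteristic group is an alcohol (–OH), named with the suffix -ol.
Number the chain so that numbering from this end puts the hydroxyl group at C-3 rather than C-7.
With this numbering: the hydroxyl at C-3.
Putting it together: nonan-3-ol.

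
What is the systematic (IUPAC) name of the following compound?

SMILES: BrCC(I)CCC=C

6-bromo-5-iodohex-1-ene

The longest chain bearing the multiple bond is 6 carbons long (hexane).
The chain contains a C=C double bond, so the unsaturation ending is -ene.
Number the chain so that numbering from this end puts the double bond at C-1 rather than C-5.
This places the double bond between C-1 and C-2; a bromo group at C-6; an iodo group at C-5.
The substituents are ordered alphabetically, ignoring any di-/tri- multipliers.
Assembling the pieces gives 6-bromo-5-iodohex-1-ene.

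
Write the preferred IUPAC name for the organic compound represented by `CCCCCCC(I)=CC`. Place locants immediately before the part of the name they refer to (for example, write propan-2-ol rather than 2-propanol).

3-iodonon-2-ene

The longest chain bearing the multiple bond is 9 carbons long (nonane).
A C=C double bond in the chain gives the infix -ene-.
Choose the numbering such that numbering from this end puts the double bond at C-2 rather than C-7.
This places the double bond between C-2 and C-3; an iodo group at C-3.
Assembling the pieces gives 3-iodonon-2-ene.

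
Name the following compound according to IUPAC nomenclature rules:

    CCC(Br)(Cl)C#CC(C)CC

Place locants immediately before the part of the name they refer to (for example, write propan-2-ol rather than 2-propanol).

3-bromo-3-chloro-6-methyloct-4-yne

The longest carbon chain that includes the multiple bond has 8 carbons, so the parent hydride is octane.
A C≡C triple bond in the chain gives the infix -yne-.
The numbering direction is chosen so that the substituent locant set {3,3,6} is lower than {3,6,6} at the first point of difference.
This places the triple bond between C-4 and C-5; a bromo group at C-3; a chloro group at C-3; a methyl group at C-6.
The substituents are ordered alphabetically, ignoring any di-/tri- multipliers.
The name is 3-bromo-3-chloro-6-methyloct-4-yne.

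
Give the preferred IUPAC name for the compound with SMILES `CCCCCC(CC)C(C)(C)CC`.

4-ethyl-3,3-dimethylnonane

The longest continuous carbon chain has 9 atoms, so the parent hydride is nonane.
Number the chain so that the substituent locant set {3,3,4} is lower than {6,7,7} at the first point of difference.
With this numbering: an ethyl group at C-4; two methyl groups at C-3.
The substituents are ordered alphabetically, ignoring any di-/tri- multipliers.
Assembling the pieces gives 4-ethyl-3,3-dimethylnonane.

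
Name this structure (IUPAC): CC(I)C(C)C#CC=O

Counting along the main chain through the –CHO group and the multiple bond gives 6 carbons: the parent is hexane.
The principal characteristic group is an aldehyde (terminal –CHO), named with the suffix -al.
The chain contains a C≡C triple bond, so the unsaturation ending is -yne.
Number the chain so that the aldehyde carbon is C-1 by definition.
That gives the triple bond between C-2 and C-3; an iodo group at C-5; a methyl group at C-4.
Substituent prefixes are cited in alphabetical order (multiplying prefixes like di-/tri- are ignored for ordering).
Putting it together: 5-iodo-4-methylhex-2-ynal.

5-iodo-4-methylhex-2-ynal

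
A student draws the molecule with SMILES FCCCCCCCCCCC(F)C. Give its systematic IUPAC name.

The longest carbon chain is 12 atoms: the parent is dodecane.
The numbering direction is chosen so that the substituent locant set {1,11} is lower than {2,12} at the first point of difference.
That gives fluoro groups at C-1 and C-11.
The name is 1,11-difluorododecane.

1,11-difluorododecane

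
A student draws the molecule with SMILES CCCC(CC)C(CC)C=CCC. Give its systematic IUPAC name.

Counting along the main chain through the multiple bond gives 9 carbons: the parent is nonane.
A C=C double bond in the chain gives the infix -ene-.
Choose the numbering such that numbering from this end puts the double bond at C-3 rather than C-6.
This places the double bond between C-3 and C-4; ethyl groups at C-5 and C-6.
Assembling the pieces gives 5,6-diethylnon-3-ene.

5,6-diethylnon-3-ene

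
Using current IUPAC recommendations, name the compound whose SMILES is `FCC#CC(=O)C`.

5-fluoropent-3-yn-2-one

The longest chain bearing the carbonyl and the multiple bond is 5 carbons long (pentane).
A ketone (C=O on an internal carbon) is the principal characteristic group, giving the suffix -one.
There is one C≡C triple bond, indicated by the ending -yne.
Choose the numbering such that numbering from this end puts the carbonyl group at C-2 rather than C-4.
This places the carbonyl at C-2; the triple bond between C-3 and C-4; a fluoro group at C-5.
Putting it together: 5-fluoropent-3-yn-2-one.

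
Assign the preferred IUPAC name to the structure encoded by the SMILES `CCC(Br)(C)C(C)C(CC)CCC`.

The longest continuous carbon chain has 8 atoms, so the parent hydride is octane.
Choose the numbering such that the substituent locant set {3,3,4,5} is lower than {4,5,6,6} at the first point of difference.
With this numbering: a bromo group at C-3; an ethyl group at C-5; methyl groups at C-3 and C-4.
Substituent prefixes are cited in alphabetical order (multiplying prefixes like di-/tri- are ignored for ordering).
Putting it together: 3-bromo-5-ethyl-3,4-dimethyloctane.

3-bromo-5-ethyl-3,4-dimethyloctane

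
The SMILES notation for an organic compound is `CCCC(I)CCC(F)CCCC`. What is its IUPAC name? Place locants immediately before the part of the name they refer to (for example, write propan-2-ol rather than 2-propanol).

7-fluoro-4-iodoundecane

The longest carbon chain is 11 atoms: the parent is undecane.
Number the chain so that the substituent locant set {4,7} is lower than {5,8} at the first point of difference.
That gives a fluoro group at C-7; an iodo group at C-4.
Substituent prefixes are cited in alphabetical order (multiplying prefixes like di-/tri- are ignored for ordering).
Assembling the pieces gives 7-fluoro-4-iodoundecane.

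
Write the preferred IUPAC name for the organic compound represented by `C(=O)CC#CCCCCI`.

8-iodooct-3-ynal

The longest carbon chain that includes the –CHO group and the multiple bond has 8 carbons, so the parent hydride is octane.
The principal characteristic group is an aldehyde (terminal –CHO), named with the suffix -al.
There is one C≡C triple bond, indicated by the ending -yne.
Choose the numbering such that the aldehyde carbon is C-1 by definition.
That gives the triple bond between C-3 and C-4; an iodo group at C-8.
Assembling the pieces gives 8-iodooct-3-ynal.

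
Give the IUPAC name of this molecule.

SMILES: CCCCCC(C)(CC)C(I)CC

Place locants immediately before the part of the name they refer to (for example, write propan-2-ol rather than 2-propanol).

The parent chain contains 9 carbons (nonane).
Number the chain so that the substituent locant set {3,4,4} is lower than {6,6,7} at the first point of difference.
This places an ethyl group at C-4; an iodo group at C-3; a methyl group at C-4.
The substituents are ordered alphabetically, ignoring any di-/tri- multipliers.
Putting it together: 4-ethyl-3-iodo-4-methylnonane.

4-ethyl-3-iodo-4-methylnonane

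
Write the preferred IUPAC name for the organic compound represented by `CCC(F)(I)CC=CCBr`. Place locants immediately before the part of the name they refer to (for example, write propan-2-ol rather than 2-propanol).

Counting along the main chain through the multiple bond gives 7 carbons: the parent is heptane.
The chain contains a C=C double bond, so the unsaturation ending is -ene.
Number the chain so that numbering from this end puts the double bond at C-2 rather than C-5.
This places the double bond between C-2 and C-3; a bromo group at C-1; a fluoro group at C-5; an iodo group at C-5.
The substituents are ordered alphabetically, ignoring any di-/tri- multipliers.
Putting it together: 1-bromo-5-fluoro-5-iodohept-2-ene.

1-bromo-5-fluoro-5-iodohept-2-ene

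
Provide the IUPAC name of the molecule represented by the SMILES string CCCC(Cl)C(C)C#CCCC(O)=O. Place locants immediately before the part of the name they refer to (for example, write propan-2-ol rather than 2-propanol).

The longest chain bearing the –COOH group and the multiple bond is 10 carbons long (decane).
The highest-priority functional group is a carboxylic acid (terminal –COOH), so the name ends in -oic acid.
There is one C≡C triple bond, indicated by the ending -yne.
Number the chain so that the carboxylic acid carbon is C-1 by definition.
That gives the triple bond between C-4 and C-5; a chloro group at C-7; a methyl group at C-6.
The substituents are ordered alphabetically, ignoring any di-/tri- multipliers.
Assembling the pieces gives 7-chloro-6-methyldec-4-ynoic acid.

7-chloro-6-methyldec-4-ynoic acid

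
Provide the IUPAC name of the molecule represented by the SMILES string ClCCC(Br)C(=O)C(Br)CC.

3,5-dibromo-1-chloroheptan-4-one

The longest carbon chain that includes the carbonyl has 7 carbons, so the parent hydride is heptane.
The principal characteristic group is a ketone (C=O on an internal carbon), named with the suffix -one.
The numbering direction is chosen so that the substituent locant set {1,3,5} is lower than {3,5,7} at the first point of difference.
That gives the carbonyl at C-4; bromo groups at C-3 and C-5; a chloro group at C-1.
Prefixes are listed alphabetically: bromo, chloro.
Assembling the pieces gives 3,5-dibromo-1-chloroheptan-4-one.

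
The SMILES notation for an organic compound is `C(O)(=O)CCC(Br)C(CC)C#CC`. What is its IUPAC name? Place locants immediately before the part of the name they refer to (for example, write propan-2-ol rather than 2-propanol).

4-bromo-5-ethyloct-6-ynoic acid

The longest carbon chain that includes the –COOH group and the multiple bond has 8 carbons, so the parent hydride is octane.
The principal characteristic group is a carboxylic acid (terminal –COOH), named with the suffix -oic acid.
There is one C≡C triple bond, indicated by the ending -yne.
Number the chain so that the carboxylic acid carbon is C-1 by definition.
This places the triple bond between C-6 and C-7; a bromo group at C-4; an ethyl group at C-5.
The substituents are ordered alphabetically, ignoring any di-/tri- multipliers.
The name is 4-bromo-5-ethyloct-6-ynoic acid.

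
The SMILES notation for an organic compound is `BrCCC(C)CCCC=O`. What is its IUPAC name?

7-bromo-5-methylheptanal

The longest chain bearing the –CHO group is 7 carbons long (heptane).
The principal characteristic group is an aldehyde (terminal –CHO), named with the suffix -al.
Number the chain so that the aldehyde carbon is C-1 by definition.
That gives a bromo group at C-7; a methyl group at C-5.
Substituent prefixes are cited in alphabetical order (multiplying prefixes like di-/tri- are ignored for ordering).
Assembling the pieces gives 7-bromo-5-methylheptanal.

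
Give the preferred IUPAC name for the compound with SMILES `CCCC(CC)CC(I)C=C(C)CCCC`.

9-ethyl-7-iodo-5-methyldodec-5-ene

Counting along the main chain through the multiple bond gives 12 carbons: the parent is dodecane.
A C=C double bond in the chain gives the infix -ene-.
Number the chain so that numbering from this end puts the double bond at C-5 rather than C-7.
With this numbering: the double bond between C-5 and C-6; an ethyl group at C-9; an iodo group at C-7; a methyl group at C-5.
The substituents are ordered alphabetically, ignoring any di-/tri- multipliers.
Assembling the pieces gives 9-ethyl-7-iodo-5-methyldodec-5-ene.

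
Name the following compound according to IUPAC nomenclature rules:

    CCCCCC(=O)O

The longest carbon chain that includes the –COOH group has 6 carbons, so the parent hydride is hexane.
The principal characteristic group is a carboxylic acid (terminal –COOH), named with the suffix -oic acid.
Choose the numbering such that the carboxylic acid carbon is C-1 by definition.
Assembling the pieces gives hexanoic acid.

hexanoic acid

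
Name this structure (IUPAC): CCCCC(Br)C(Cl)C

3-bromo-2-chloroheptane

The longest continuous carbon chain has 7 atoms, so the parent hydride is heptane.
The numbering direction is chosen so that the substituent locant set {2,3} is lower than {5,6} at the first point of difference.
That gives a bromo group at C-3; a chloro group at C-2.
Substituent prefixes are cited in alphabetical order (multiplying prefixes like di-/tri- are ignored for ordering).
The name is 3-bromo-2-chloroheptane.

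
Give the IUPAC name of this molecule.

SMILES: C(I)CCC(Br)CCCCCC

The longest carbon chain is 10 atoms: the parent is decane.
The numbering direction is chosen so that the substituent locant set {1,4} is lower than {7,10} at the first point of difference.
With this numbering: a bromo group at C-4; an iodo group at C-1.
Prefixes are listed alphabetically: bromo, iodo.
Assembling the pieces gives 4-bromo-1-iododecane.

4-bromo-1-iododecane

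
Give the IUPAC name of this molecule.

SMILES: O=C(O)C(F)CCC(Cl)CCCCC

5-chloro-2-fluorodecanoic acid

The longest chain bearing the –COOH group is 10 carbons long (decane).
The highest-priority functional group is a carboxylic acid (terminal –COOH), so the name ends in -oic acid.
Number the chain so that the carboxylic acid carbon is C-1 by definition.
This places a chloro group at C-5; a fluoro group at C-2.
The substituents are ordered alphabetically, ignoring any di-/tri- multipliers.
Assembling the pieces gives 5-chloro-2-fluorodecanoic acid.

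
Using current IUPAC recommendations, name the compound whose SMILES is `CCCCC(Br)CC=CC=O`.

Counting along the main chain through the –CHO group and the multiple bond gives 9 carbons: the parent is nonane.
The principal characteristic group is an aldehyde (terminal –CHO), named with the suffix -al.
A C=C double bond in the chain gives the infix -ene-.
Choose the numbering such that the aldehyde carbon is C-1 by definition.
This places the double bond between C-2 and C-3; a bromo group at C-5.
Assembling the pieces gives 5-bromonon-2-enal.

5-bromonon-2-enal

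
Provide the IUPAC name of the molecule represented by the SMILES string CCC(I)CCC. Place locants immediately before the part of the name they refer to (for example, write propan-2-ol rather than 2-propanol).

The longest carbon chain is 6 atoms: the parent is hexane.
Choose the numbering such that the substituent locant set {3} is lower than {4} at the first point of difference.
With this numbering: an iodo group at C-3.
The name is 3-iodohexane.

3-iodohexane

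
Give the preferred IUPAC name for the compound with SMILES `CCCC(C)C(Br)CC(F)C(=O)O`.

4-bromo-2-fluoro-5-methyloctanoic acid

Counting along the main chain through the –COOH group gives 8 carbons: the parent is octane.
A carboxylic acid (terminal –COOH) is the principal characteristic group, giving the suffix -oic acid.
Choose the numbering such that the carboxylic acid carbon is C-1 by definition.
This places a bromo group at C-4; a fluoro group at C-2; a methyl group at C-5.
Substituent prefixes are cited in alphabetical order (multiplying prefixes like di-/tri- are ignored for ordering).
The name is 4-bromo-2-fluoro-5-methyloctanoic acid.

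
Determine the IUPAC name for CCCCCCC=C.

The longest chain bearing the multiple bond is 8 carbons long (octane).
The chain contains a C=C double bond, so the unsaturation ending is -ene.
Number the chain so that numbering from this end puts the double bond at C-1 rather than C-7.
This places the double bond between C-1 and C-2.
Putting it together: oct-1-ene.

oct-1-ene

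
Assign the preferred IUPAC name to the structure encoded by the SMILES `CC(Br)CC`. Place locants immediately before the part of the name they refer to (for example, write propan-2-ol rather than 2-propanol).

The longest carbon chain is 4 atoms: the parent is butane.
The numbering direction is chosen so that the substituent locant set {2} is lower than {3} at the first point of difference.
This places a bromo group at C-2.
The name is 2-bromobutane.

2-bromobutane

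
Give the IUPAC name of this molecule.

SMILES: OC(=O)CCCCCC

heptanoic acid

Counting along the main chain through the –COOH group gives 7 carbons: the parent is heptane.
The principal characteristic group is a carboxylic acid (terminal –COOH), named with the suffix -oic acid.
The numbering direction is chosen so that the carboxylic acid carbon is C-1 by definition.
Putting it together: heptanoic acid.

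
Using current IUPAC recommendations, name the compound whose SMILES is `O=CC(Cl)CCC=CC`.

The longest carbon chain that includes the –CHO group and the multiple bond has 7 carbons, so the parent hydride is heptane.
The principal characteristic group is an aldehyde (terminal –CHO), named with the suffix -al.
A C=C double bond in the chain gives the infix -ene-.
Choose the numbering such that the aldehyde carbon is C-1 by definition.
With this numbering: the double bond between C-5 and C-6; a chloro group at C-2.
The name is 2-chlorohept-5-enal.

2-chlorohept-5-enal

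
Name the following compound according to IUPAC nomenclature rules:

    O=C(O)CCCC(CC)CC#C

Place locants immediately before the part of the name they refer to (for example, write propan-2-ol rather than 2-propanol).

5-ethyloct-7-ynoic acid

Counting along the main chain through the –COOH group and the multiple bond gives 8 carbons: the parent is octane.
The principal characteristic group is a carboxylic acid (terminal –COOH), named with the suffix -oic acid.
There is one C≡C triple bond, indicated by the ending -yne.
Choose the numbering such that the carboxylic acid carbon is C-1 by definition.
That gives the triple bond between C-7 and C-8; an ethyl group at C-5.
Putting it together: 5-ethyloct-7-ynoic acid.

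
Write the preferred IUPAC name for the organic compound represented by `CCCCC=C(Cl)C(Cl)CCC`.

Counting along the main chain through the multiple bond gives 10 carbons: the parent is decane.
There is one C=C double bond, indicated by the ending -ene.
Number the chain so that the substituent locant set {4,5} is lower than {6,7} at the first point of difference.
This places the double bond between C-5 and C-6; chloro groups at C-4 and C-5.
The name is 4,5-dichlorodec-5-ene.

4,5-dichlorodec-5-ene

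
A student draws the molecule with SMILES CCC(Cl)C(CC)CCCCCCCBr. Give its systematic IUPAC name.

The parent chain contains 11 carbons (undecane).
Number the chain so that the substituent locant set {1,8,9} is lower than {3,4,11} at the first point of difference.
That gives a bromo group at C-1; a chloro group at C-9; an ethyl group at C-8.
Substituent prefixes are cited in alphabetical order (multiplying prefixes like di-/tri- are ignored for ordering).
Assembling the pieces gives 1-bromo-9-chloro-8-ethylundecane.

1-bromo-9-chloro-8-ethylundecane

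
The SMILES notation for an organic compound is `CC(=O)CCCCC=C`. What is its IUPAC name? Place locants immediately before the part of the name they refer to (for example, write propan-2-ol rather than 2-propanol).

oct-7-en-2-one

The longest carbon chain that includes the carbonyl and the multiple bond has 8 carbons, so the parent hydride is octane.
The principal characteristic group is a ketone (C=O on an internal carbon), named with the suffix -one.
There is one C=C double bond, indicated by the ending -ene.
Number the chain so that numbering from this end puts the carbonyl group at C-2 rather than C-7.
This places the carbonyl at C-2; the double bond between C-7 and C-8.
Putting it together: oct-7-en-2-one.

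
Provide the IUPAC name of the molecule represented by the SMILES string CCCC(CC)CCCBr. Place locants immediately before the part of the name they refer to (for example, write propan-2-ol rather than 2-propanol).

1-bromo-4-ethylheptane

The longest carbon chain is 7 atoms: the parent is heptane.
Choose the numbering such that the substituent locant set {1,4} is lower than {4,7} at the first point of difference.
With this numbering: a bromo group at C-1; an ethyl group at C-4.
Substituent prefixes are cited in alphabetical order (multiplying prefixes like di-/tri- are ignored for ordering).
Assembling the pieces gives 1-bromo-4-ethylheptane.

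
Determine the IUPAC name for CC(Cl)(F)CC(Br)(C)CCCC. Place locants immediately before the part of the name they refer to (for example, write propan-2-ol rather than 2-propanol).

The longest carbon chain is 8 atoms: the parent is octane.
The numbering direction is chosen so that the substituent locant set {2,2,4,4} is lower than {5,5,7,7} at the first point of difference.
That gives a bromo group at C-4; a chloro group at C-2; a fluoro group at C-2; a methyl group at C-4.
Substituent prefixes are cited in alphabetical order (multiplying prefixes like di-/tri- are ignored for ordering).
Putting it together: 4-bromo-2-chloro-2-fluoro-4-methyloctane.

4-bromo-2-chloro-2-fluoro-4-methyloctane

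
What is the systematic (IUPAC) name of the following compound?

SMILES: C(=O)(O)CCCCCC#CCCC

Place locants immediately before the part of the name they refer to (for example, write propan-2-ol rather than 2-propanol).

Counting along the main chain through the –COOH group and the multiple bond gives 11 carbons: the parent is undecane.
The highest-priority functional group is a carboxylic acid (terminal –COOH), so the name ends in -oic acid.
A C≡C triple bond in the chain gives the infix -yne-.
The numbering direction is chosen so that the carboxylic acid carbon is C-1 by definition.
With this numbering: the triple bond between C-7 and C-8.
Assembling the pieces gives undec-7-ynoic acid.

undec-7-ynoic acid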